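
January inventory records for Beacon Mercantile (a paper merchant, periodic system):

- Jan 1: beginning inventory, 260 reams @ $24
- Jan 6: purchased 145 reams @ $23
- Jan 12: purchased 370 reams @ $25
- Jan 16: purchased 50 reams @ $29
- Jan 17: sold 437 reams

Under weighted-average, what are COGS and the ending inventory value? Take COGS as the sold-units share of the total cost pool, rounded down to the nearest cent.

COGS = $10,739.60; ending inventory = $9,535.40

Jan 17, sell 437: 437/825 × $20,275.00 → $10,739.60
Ending inventory (cost pool remaining) = $9,535.40
Check: goods available $20,275.00 = COGS $10,739.60 + ending $9,535.40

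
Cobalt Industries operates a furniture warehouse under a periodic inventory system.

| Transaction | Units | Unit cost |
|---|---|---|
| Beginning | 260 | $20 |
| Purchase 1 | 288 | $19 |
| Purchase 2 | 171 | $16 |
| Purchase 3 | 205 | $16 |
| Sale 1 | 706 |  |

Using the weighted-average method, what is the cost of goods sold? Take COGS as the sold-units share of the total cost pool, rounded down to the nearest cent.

Sale 1, sell 706: 706/924 × $16,688.00 → $12,750.78
Ending inventory (cost pool remaining) = $3,937.22

COGS = $12,750.78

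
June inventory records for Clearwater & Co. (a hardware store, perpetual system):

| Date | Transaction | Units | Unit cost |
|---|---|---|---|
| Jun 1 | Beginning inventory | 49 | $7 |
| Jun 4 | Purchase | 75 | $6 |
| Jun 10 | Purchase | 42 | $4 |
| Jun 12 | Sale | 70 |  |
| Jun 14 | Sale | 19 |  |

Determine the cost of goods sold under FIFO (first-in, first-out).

Jun 12, 70 sold [FIFO — oldest first]: 49 @ $7 + 21 @ $6 = $469
Jun 14, 19 sold [FIFO — oldest first]: 19 @ $6 = $114
Total COGS = $469 + $114 = $583
Ending inventory: 35 @ $6 + 42 @ $4 = $378

COGS = $583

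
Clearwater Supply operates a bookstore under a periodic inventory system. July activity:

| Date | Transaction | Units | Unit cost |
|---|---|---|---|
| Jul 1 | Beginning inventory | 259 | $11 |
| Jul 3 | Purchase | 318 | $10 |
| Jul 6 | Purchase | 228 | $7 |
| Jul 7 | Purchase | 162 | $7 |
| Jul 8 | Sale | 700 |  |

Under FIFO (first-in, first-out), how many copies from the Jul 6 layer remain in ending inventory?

Jul 8, 700 sold [FIFO — oldest first]: 259 @ $11 + 318 @ $10 + 123 @ $7 = $6,890
Ending inventory: 105 @ $7 + 162 @ $7 = $1,869
Check: goods available $8,759 = COGS $6,890 + ending $1,869

105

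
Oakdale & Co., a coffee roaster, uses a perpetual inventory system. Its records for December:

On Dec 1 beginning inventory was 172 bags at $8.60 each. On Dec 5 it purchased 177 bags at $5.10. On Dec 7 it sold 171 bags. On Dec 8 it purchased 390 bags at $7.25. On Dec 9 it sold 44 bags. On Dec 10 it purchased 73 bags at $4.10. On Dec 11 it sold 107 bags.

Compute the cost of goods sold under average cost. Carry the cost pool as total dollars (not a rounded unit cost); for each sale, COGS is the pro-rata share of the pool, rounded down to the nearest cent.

COGS = $2,202.21

After Dec 1: 172 on hand, pool $1,479.20 (≈ $8.6000 each)
After Dec 5: 349 on hand, pool $2,381.90 (≈ $6.8249 each)
Dec 7, sell 171: 171/349 × $2,381.90 → $1,167.06
After Dec 8: 568 on hand, pool $4,042.34 (≈ $7.1168 each)
Dec 9, sell 44: 44/568 × $4,042.34 → $313.13
After Dec 10: 597 on hand, pool $4,028.51 (≈ $6.7479 each)
Dec 11, sell 107: 107/597 × $4,028.51 → $722.02
Total COGS = $1,167.06 + $313.13 + $722.02 = $2,202.21
Ending inventory (cost pool remaining) = $3,306.49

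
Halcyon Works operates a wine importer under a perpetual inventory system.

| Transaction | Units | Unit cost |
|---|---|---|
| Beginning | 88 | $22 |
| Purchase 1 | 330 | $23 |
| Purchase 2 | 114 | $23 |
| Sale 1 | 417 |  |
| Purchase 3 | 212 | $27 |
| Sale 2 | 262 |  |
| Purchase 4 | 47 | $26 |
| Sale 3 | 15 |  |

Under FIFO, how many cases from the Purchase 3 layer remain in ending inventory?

Sale 1 (417) [FIFO — oldest first]: 88 @ $22 + 329 @ $23 = $9,503
Sale 2 (262) [FIFO — oldest first]: 1 @ $23 + 114 @ $23 + 147 @ $27 = $6,614
Sale 3 (15) [FIFO — oldest first]: 15 @ $27 = $405
Total COGS = $9,503 + $6,614 + $405 = $16,522
Ending inventory: 50 @ $27 + 47 @ $26 = $2,572
Check: goods available $19,094 = COGS $16,522 + ending $2,572

50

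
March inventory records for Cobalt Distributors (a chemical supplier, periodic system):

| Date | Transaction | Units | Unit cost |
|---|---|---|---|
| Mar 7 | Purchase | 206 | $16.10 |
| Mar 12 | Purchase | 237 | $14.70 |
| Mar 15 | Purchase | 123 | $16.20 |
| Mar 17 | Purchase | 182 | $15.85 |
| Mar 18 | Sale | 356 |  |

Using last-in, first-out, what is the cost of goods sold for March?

COGS = $5,627.00

Mar 18, 356 sold [LIFO — newest first]: 182 @ $15.85 + 123 @ $16.20 + 51 @ $14.70 = $5,627.00
Ending inventory: 206 @ $16.10 + 186 @ $14.70 = $6,050.80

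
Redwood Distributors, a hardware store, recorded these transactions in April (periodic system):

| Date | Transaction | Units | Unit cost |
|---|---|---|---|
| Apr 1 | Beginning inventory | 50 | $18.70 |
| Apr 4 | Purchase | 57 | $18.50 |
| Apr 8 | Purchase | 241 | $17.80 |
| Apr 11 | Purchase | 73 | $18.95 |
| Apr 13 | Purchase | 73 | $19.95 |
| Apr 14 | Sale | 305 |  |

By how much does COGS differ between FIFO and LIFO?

$156.00

FIFO COGS: 50 @ $18.70 + 57 @ $18.50 + 198 @ $17.80 = $5,513.90
LIFO COGS: 73 @ $19.95 + 73 @ $18.95 + 159 @ $17.80 = $5,669.90
Difference = |$5,513.90 − $5,669.90| = $156.00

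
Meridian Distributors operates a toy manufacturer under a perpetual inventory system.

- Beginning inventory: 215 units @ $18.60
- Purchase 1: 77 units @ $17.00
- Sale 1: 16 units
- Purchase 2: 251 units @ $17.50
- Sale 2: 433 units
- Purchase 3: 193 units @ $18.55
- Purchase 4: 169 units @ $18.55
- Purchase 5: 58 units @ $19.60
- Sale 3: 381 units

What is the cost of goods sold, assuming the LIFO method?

Sale 1 (16) [LIFO — newest first]: 16 @ $17.00 = $272.00
Sale 2 (433) [LIFO — newest first]: 251 @ $17.50 + 61 @ $17.00 + 121 @ $18.60 = $7,680.10
Sale 3 (381) [LIFO — newest first]: 58 @ $19.60 + 169 @ $18.55 + 154 @ $18.55 = $7,128.45
Total COGS = $272.00 + $7,680.10 + $7,128.45 = $15,080.55
Ending inventory: 94 @ $18.60 + 39 @ $18.55 = $2,471.85

COGS = $15,080.55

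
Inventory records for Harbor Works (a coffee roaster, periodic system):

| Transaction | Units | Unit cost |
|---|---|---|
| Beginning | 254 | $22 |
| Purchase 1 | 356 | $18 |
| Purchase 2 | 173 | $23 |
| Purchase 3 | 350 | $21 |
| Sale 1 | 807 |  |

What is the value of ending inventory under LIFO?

Sale 1 (807) [LIFO — newest first]: 350 @ $21 + 173 @ $23 + 284 @ $18 = $16,441
Ending inventory: 254 @ $22 + 72 @ $18 = $6,884

Ending inventory = $6,884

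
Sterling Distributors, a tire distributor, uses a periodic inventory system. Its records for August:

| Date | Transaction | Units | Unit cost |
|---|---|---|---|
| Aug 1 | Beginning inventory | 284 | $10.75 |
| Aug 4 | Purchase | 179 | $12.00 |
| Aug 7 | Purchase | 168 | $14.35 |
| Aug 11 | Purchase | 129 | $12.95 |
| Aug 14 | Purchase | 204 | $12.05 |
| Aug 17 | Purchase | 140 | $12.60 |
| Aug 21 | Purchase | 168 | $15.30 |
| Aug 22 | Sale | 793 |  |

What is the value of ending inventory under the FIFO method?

Aug 22, 793 sold [FIFO — oldest first]: 284 @ $10.75 + 179 @ $12.00 + 168 @ $14.35 + 129 @ $12.95 + 33 @ $12.05 = $9,680.00
Ending inventory: 171 @ $12.05 + 140 @ $12.60 + 168 @ $15.30 = $6,394.95

Ending inventory = $6,394.95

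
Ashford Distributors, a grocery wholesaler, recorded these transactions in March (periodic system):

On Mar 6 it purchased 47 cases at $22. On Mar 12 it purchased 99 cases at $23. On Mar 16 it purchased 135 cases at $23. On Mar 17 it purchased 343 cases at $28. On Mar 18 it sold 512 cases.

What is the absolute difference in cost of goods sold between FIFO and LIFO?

FIFO COGS: 47 @ $22 + 99 @ $23 + 135 @ $23 + 231 @ $28 = $12,884
LIFO COGS: 343 @ $28 + 135 @ $23 + 34 @ $23 = $13,491
Difference = |$12,884 − $13,491| = $607

$607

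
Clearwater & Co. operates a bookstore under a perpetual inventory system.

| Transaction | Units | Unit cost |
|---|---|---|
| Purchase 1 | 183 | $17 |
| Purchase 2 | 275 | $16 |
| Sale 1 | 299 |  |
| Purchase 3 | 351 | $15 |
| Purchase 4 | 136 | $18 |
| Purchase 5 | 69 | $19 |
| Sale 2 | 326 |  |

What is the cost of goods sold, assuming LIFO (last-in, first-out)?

COGS = $10,382

Sale 1 (299) [LIFO — newest first]: 275 @ $16 + 24 @ $17 = $4,808
Sale 2 (326) [LIFO — newest first]: 69 @ $19 + 136 @ $18 + 121 @ $15 = $5,574
Total COGS = $4,808 + $5,574 = $10,382
Ending inventory: 159 @ $17 + 230 @ $15 = $6,153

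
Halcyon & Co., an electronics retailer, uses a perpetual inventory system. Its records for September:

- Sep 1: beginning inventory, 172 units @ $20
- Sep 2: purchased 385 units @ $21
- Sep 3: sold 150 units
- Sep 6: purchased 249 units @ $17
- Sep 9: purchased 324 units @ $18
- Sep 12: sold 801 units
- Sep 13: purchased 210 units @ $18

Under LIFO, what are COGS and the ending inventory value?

Sep 3, 150 sold [LIFO — newest first]: 150 @ $21 = $3,150
Sep 12, 801 sold [LIFO — newest first]: 324 @ $18 + 249 @ $17 + 228 @ $21 = $14,853
Total COGS = $3,150 + $14,853 = $18,003
Ending inventory: 172 @ $20 + 7 @ $21 + 210 @ $18 = $7,367

COGS = $18,003; ending inventory = $7,367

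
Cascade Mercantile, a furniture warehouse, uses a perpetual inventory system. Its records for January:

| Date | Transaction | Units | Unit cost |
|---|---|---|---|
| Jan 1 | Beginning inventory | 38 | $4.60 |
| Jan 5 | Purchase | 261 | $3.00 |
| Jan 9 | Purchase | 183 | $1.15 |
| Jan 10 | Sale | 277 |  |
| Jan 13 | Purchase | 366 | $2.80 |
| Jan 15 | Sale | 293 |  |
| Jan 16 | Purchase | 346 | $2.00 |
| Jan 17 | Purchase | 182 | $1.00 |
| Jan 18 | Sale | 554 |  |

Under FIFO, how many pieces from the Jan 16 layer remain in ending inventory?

70

Jan 10, 277 sold [FIFO — oldest first]: 38 @ $4.60 + 239 @ $3.00 = $891.80
Jan 15, 293 sold [FIFO — oldest first]: 22 @ $3.00 + 183 @ $1.15 + 88 @ $2.80 = $522.85
Jan 18, 554 sold [FIFO — oldest first]: 278 @ $2.80 + 276 @ $2.00 = $1,330.40
Total COGS = $891.80 + $522.85 + $1,330.40 = $2,745.05
Ending inventory: 70 @ $2.00 + 182 @ $1.00 = $322.00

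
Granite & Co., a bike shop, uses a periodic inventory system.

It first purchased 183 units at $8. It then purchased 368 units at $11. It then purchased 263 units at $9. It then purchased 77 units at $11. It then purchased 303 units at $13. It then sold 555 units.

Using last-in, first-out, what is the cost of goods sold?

Sale 1 (555) [LIFO — newest first]: 303 @ $13 + 77 @ $11 + 175 @ $9 = $6,361
Ending inventory: 183 @ $8 + 368 @ $11 + 88 @ $9 = $6,304

COGS = $6,361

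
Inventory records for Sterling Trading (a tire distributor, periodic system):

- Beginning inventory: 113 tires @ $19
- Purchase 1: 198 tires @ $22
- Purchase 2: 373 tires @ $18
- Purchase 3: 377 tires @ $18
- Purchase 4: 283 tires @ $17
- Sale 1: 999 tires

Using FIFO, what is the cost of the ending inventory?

Ending inventory = $5,927

Sale 1 (999) [FIFO — oldest first]: 113 @ $19 + 198 @ $22 + 373 @ $18 + 315 @ $18 = $18,887
Ending inventory: 62 @ $18 + 283 @ $17 = $5,927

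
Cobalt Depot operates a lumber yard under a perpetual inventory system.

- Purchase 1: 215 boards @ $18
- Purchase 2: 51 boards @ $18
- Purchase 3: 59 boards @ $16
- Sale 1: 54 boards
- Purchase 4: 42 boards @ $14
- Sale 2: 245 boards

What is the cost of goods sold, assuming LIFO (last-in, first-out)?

Sale 1 (54) [LIFO — newest first]: 54 @ $16 = $864
Sale 2 (245) [LIFO — newest first]: 42 @ $14 + 5 @ $16 + 51 @ $18 + 147 @ $18 = $4,232
Total COGS = $864 + $4,232 = $5,096
Ending inventory: 68 @ $18 = $1,224

COGS = $5,096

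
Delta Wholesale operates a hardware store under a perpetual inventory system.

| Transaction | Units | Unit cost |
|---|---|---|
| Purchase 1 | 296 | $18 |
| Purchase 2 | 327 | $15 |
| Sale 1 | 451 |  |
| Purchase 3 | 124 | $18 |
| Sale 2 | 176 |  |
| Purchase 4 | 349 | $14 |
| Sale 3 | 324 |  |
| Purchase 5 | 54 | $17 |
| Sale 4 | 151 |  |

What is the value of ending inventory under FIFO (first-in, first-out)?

Sale 1 (451) [FIFO — oldest first]: 296 @ $18 + 155 @ $15 = $7,653
Sale 2 (176) [FIFO — oldest first]: 172 @ $15 + 4 @ $18 = $2,652
Sale 3 (324) [FIFO — oldest first]: 120 @ $18 + 204 @ $14 = $5,016
Sale 4 (151) [FIFO — oldest first]: 145 @ $14 + 6 @ $17 = $2,132
Total COGS = $7,653 + $2,652 + $5,016 + $2,132 = $17,453
Ending inventory: 48 @ $17 = $816
Check: goods available $18,269 = COGS $17,453 + ending $816

Ending inventory = $816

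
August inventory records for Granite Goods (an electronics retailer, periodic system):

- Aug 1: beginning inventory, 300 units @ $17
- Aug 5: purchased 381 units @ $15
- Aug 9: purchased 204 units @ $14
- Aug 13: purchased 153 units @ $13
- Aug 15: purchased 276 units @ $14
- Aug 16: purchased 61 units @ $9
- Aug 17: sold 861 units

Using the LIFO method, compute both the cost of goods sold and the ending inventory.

Aug 17, 861 sold [LIFO — newest first]: 61 @ $9 + 276 @ $14 + 153 @ $13 + 204 @ $14 + 167 @ $15 = $11,763
Ending inventory: 300 @ $17 + 214 @ $15 = $8,310

COGS = $11,763; ending inventory = $8,310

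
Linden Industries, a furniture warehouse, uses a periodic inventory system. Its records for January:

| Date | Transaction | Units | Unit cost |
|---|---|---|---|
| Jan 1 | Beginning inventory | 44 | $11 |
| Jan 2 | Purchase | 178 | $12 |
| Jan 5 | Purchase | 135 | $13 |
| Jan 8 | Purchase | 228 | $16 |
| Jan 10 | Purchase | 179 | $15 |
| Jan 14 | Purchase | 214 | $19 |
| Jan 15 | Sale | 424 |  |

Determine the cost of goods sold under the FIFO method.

COGS = $5,447

Jan 15, 424 sold [FIFO — oldest first]: 44 @ $11 + 178 @ $12 + 135 @ $13 + 67 @ $16 = $5,447
Ending inventory: 161 @ $16 + 179 @ $15 + 214 @ $19 = $9,327
Check: goods available $14,774 = COGS $5,447 + ending $9,327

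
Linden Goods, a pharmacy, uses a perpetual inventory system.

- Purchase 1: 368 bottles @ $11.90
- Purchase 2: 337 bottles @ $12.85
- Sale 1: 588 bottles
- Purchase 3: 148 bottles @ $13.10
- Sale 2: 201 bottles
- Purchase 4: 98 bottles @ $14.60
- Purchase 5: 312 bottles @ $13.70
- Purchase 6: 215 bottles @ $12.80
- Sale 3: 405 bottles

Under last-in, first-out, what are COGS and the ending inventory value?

COGS = $15,241.85; ending inventory = $3,863.80

Sale 1 (588) [LIFO — newest first]: 337 @ $12.85 + 251 @ $11.90 = $7,317.35
Sale 2 (201) [LIFO — newest first]: 148 @ $13.10 + 53 @ $11.90 = $2,569.50
Sale 3 (405) [LIFO — newest first]: 215 @ $12.80 + 190 @ $13.70 = $5,355.00
Total COGS = $7,317.35 + $2,569.50 + $5,355.00 = $15,241.85
Ending inventory: 64 @ $11.90 + 98 @ $14.60 + 122 @ $13.70 = $3,863.80
Check: goods available $19,105.65 = COGS $15,241.85 + ending $3,863.80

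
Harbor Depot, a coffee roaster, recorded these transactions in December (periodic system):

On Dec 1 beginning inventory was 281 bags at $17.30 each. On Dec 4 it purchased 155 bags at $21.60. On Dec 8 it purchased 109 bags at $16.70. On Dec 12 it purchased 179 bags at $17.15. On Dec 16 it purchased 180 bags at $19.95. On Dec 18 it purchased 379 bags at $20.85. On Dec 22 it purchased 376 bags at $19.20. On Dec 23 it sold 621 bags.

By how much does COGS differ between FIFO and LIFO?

FIFO COGS: 281 @ $17.30 + 155 @ $21.60 + 109 @ $16.70 + 76 @ $17.15 = $11,333.00
LIFO COGS: 376 @ $19.20 + 245 @ $20.85 = $12,327.45
Difference = |$11,333.00 − $12,327.45| = $994.45

$994.45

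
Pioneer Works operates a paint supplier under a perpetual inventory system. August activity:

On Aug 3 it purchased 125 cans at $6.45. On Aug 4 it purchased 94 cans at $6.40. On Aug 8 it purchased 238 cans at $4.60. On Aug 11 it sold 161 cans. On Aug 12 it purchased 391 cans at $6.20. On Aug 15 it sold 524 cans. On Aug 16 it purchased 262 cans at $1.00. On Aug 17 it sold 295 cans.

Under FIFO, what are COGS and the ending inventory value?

Aug 11, 161 sold [FIFO — oldest first]: 125 @ $6.45 + 36 @ $6.40 = $1,036.65
Aug 15, 524 sold [FIFO — oldest first]: 58 @ $6.40 + 238 @ $4.60 + 228 @ $6.20 = $2,879.60
Aug 17, 295 sold [FIFO — oldest first]: 163 @ $6.20 + 132 @ $1.00 = $1,142.60
Total COGS = $1,036.65 + $2,879.60 + $1,142.60 = $5,058.85
Ending inventory: 130 @ $1.00 = $130.00

COGS = $5,058.85; ending inventory = $130.00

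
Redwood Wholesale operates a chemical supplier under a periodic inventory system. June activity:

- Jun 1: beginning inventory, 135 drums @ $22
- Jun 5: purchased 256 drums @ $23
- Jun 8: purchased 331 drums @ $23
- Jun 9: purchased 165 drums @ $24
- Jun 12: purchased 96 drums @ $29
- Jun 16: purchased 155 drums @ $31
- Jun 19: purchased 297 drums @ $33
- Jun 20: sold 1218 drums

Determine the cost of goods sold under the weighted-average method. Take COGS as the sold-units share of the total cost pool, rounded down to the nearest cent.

Jun 20, sell 1218: 1218/1435 × $37,821.00 → $32,101.72
Ending inventory (cost pool remaining) = $5,719.28

COGS = $32,101.72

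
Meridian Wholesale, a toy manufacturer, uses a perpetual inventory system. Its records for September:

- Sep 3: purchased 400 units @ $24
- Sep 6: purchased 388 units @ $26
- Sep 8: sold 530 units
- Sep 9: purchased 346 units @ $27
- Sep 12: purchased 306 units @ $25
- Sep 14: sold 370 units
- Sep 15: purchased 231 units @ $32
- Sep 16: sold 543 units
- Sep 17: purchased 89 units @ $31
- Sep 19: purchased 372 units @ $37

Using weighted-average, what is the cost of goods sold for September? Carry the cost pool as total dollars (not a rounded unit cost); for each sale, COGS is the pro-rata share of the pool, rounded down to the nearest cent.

COGS = $37,773.07

After Sep 3: 400 on hand, pool $9,600.00 (≈ $24.0000 each)
After Sep 6: 788 on hand, pool $19,688.00 (≈ $24.9848 each)
Sep 8, sell 530: 530/788 × $19,688.00 → $13,241.92
After Sep 9: 604 on hand, pool $15,788.08 (≈ $26.1392 each)
After Sep 12: 910 on hand, pool $23,438.08 (≈ $25.7561 each)
Sep 14, sell 370: 370/910 × $23,438.08 → $9,529.76
After Sep 15: 771 on hand, pool $21,300.32 (≈ $27.6269 each)
Sep 16, sell 543: 543/771 × $21,300.32 → $15,001.39
After Sep 17: 317 on hand, pool $9,057.93 (≈ $28.5739 each)
After Sep 19: 689 on hand, pool $22,821.93 (≈ $33.1233 each)
Total COGS = $13,241.92 + $9,529.76 + $15,001.39 = $37,773.07
Ending inventory (cost pool remaining) = $22,821.93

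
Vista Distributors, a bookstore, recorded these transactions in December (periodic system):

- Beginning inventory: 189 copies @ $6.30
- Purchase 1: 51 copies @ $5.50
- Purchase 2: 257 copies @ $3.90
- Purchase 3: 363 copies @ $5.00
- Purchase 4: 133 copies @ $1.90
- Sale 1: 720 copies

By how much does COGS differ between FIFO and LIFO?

FIFO COGS: 189 @ $6.30 + 51 @ $5.50 + 257 @ $3.90 + 223 @ $5.00 = $3,588.50
LIFO COGS: 133 @ $1.90 + 363 @ $5.00 + 224 @ $3.90 = $2,941.30
Difference = |$3,588.50 − $2,941.30| = $647.20

$647.20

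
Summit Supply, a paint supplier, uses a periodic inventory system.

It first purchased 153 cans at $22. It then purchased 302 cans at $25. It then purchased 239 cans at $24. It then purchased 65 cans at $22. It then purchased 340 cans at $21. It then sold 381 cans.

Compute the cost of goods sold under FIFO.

Sale 1 (381) [FIFO — oldest first]: 153 @ $22 + 228 @ $25 = $9,066
Ending inventory: 74 @ $25 + 239 @ $24 + 65 @ $22 + 340 @ $21 = $16,156
Check: goods available $25,222 = COGS $9,066 + ending $16,156

COGS = $9,066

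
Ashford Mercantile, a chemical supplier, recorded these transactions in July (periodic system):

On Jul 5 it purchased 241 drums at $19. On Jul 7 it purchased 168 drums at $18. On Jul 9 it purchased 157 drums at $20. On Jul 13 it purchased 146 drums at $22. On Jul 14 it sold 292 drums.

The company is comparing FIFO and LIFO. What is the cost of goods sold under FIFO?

FIFO COGS: 241 @ $19 + 51 @ $18 = $5,497
LIFO COGS: 146 @ $22 + 146 @ $20 = $6,132

COGS = $5,497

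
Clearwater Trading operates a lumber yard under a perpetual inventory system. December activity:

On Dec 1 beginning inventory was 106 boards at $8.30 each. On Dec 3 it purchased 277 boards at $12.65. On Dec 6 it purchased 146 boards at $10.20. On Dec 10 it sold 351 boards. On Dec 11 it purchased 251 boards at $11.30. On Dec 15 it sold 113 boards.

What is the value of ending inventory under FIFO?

Dec 10, 351 sold [FIFO — oldest first]: 106 @ $8.30 + 245 @ $12.65 = $3,979.05
Dec 15, 113 sold [FIFO — oldest first]: 32 @ $12.65 + 81 @ $10.20 = $1,231.00
Total COGS = $3,979.05 + $1,231.00 = $5,210.05
Ending inventory: 65 @ $10.20 + 251 @ $11.30 = $3,499.30
Check: goods available $8,709.35 = COGS $5,210.05 + ending $3,499.30

Ending inventory = $3,499.30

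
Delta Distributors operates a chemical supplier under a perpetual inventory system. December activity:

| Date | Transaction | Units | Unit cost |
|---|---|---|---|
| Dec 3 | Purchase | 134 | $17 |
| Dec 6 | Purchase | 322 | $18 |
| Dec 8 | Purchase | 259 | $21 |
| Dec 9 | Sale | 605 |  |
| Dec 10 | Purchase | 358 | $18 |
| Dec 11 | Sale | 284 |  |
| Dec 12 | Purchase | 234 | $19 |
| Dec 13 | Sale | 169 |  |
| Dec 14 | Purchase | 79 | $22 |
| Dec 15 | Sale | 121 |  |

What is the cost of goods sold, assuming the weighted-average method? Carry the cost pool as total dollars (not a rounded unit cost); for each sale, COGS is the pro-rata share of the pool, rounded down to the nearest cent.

COGS = $22,112.97

After Dec 3: 134 on hand, pool $2,278.00 (≈ $17.0000 each)
After Dec 6: 456 on hand, pool $8,074.00 (≈ $17.7061 each)
After Dec 8: 715 on hand, pool $13,513.00 (≈ $18.8993 each)
Dec 9, sell 605: 605/715 × $13,513.00 → $11,434.07
After Dec 10: 468 on hand, pool $8,522.93 (≈ $18.2114 each)
Dec 11, sell 284: 284/468 × $8,522.93 → $5,172.03
After Dec 12: 418 on hand, pool $7,796.90 (≈ $18.6529 each)
Dec 13, sell 169: 169/418 × $7,796.90 → $3,152.33
After Dec 14: 328 on hand, pool $6,382.57 (≈ $19.4591 each)
Dec 15, sell 121: 121/328 × $6,382.57 → $2,354.54
Total COGS = $11,434.07 + $5,172.03 + $3,152.33 + $2,354.54 = $22,112.97
Ending inventory (cost pool remaining) = $4,028.03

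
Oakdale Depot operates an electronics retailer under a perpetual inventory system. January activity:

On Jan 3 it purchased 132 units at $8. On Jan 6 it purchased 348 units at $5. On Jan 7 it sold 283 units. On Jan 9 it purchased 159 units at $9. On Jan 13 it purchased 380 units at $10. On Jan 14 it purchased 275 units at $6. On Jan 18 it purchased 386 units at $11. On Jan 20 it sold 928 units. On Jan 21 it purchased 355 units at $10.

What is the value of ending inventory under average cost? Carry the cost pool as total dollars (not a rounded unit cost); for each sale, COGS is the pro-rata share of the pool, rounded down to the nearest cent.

Ending inventory = $7,670.80

After Jan 3: 132 on hand, pool $1,056.00 (≈ $8.0000 each)
After Jan 6: 480 on hand, pool $2,796.00 (≈ $5.8250 each)
Jan 7, sell 283: 283/480 × $2,796.00 → $1,648.47
After Jan 9: 356 on hand, pool $2,578.53 (≈ $7.2431 each)
After Jan 13: 736 on hand, pool $6,378.53 (≈ $8.6665 each)
After Jan 14: 1011 on hand, pool $8,028.53 (≈ $7.9412 each)
After Jan 18: 1397 on hand, pool $12,274.53 (≈ $8.7863 each)
Jan 20, sell 928: 928/1397 × $12,274.53 → $8,153.73
After Jan 21: 824 on hand, pool $7,670.80 (≈ $9.3092 each)
Total COGS = $1,648.47 + $8,153.73 = $9,802.20
Ending inventory (cost pool remaining) = $7,670.80
Check: goods available $17,473.00 = COGS $9,802.20 + ending $7,670.80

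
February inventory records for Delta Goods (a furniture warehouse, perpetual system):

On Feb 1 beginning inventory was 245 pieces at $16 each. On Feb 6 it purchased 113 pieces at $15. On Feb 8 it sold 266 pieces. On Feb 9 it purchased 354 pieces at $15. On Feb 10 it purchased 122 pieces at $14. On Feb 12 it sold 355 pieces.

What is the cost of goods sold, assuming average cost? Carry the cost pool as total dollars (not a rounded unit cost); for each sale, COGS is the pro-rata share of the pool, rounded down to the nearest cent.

COGS = $9,460.13

After Feb 1: 245 on hand, pool $3,920.00 (≈ $16.0000 each)
After Feb 6: 358 on hand, pool $5,615.00 (≈ $15.6844 each)
Feb 8, sell 266: 266/358 × $5,615.00 → $4,172.03
After Feb 9: 446 on hand, pool $6,752.97 (≈ $15.1412 each)
After Feb 10: 568 on hand, pool $8,460.97 (≈ $14.8961 each)
Feb 12, sell 355: 355/568 × $8,460.97 → $5,288.10
Total COGS = $4,172.03 + $5,288.10 = $9,460.13
Ending inventory (cost pool remaining) = $3,172.87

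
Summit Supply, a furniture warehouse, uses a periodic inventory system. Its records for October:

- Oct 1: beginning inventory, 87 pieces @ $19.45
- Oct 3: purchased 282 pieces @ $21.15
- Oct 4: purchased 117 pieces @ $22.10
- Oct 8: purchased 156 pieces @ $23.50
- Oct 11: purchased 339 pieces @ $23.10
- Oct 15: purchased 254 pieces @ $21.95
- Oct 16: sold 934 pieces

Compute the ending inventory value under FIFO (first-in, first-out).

Ending inventory = $6,661.00

Oct 16, 934 sold [FIFO — oldest first]: 87 @ $19.45 + 282 @ $21.15 + 117 @ $22.10 + 156 @ $23.50 + 292 @ $23.10 = $20,653.35
Ending inventory: 47 @ $23.10 + 254 @ $21.95 = $6,661.00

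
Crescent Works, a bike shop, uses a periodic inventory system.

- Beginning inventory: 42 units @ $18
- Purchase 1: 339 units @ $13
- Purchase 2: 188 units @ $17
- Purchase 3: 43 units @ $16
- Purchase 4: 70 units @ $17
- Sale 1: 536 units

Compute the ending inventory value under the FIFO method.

Ending inventory = $2,439

Sale 1 (536) [FIFO — oldest first]: 42 @ $18 + 339 @ $13 + 155 @ $17 = $7,798
Ending inventory: 33 @ $17 + 43 @ $16 + 70 @ $17 = $2,439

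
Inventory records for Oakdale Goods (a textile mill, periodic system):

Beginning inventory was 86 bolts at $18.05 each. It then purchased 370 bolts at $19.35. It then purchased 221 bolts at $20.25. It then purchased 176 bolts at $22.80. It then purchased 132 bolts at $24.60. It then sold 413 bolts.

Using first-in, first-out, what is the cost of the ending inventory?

Ending inventory = $12,567.30

Sale 1 (413) [FIFO — oldest first]: 86 @ $18.05 + 327 @ $19.35 = $7,879.75
Ending inventory: 43 @ $19.35 + 221 @ $20.25 + 176 @ $22.80 + 132 @ $24.60 = $12,567.30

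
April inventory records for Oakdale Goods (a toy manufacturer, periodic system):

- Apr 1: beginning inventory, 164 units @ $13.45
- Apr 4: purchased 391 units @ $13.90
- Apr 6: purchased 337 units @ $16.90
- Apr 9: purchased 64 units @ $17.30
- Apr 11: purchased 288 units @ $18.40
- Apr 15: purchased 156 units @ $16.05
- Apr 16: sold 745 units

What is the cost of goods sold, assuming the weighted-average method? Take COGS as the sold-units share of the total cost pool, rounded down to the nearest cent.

COGS = $11,838.15

Apr 16, sell 745: 745/1400 × $22,246.20 → $11,838.15
Ending inventory (cost pool remaining) = $10,408.05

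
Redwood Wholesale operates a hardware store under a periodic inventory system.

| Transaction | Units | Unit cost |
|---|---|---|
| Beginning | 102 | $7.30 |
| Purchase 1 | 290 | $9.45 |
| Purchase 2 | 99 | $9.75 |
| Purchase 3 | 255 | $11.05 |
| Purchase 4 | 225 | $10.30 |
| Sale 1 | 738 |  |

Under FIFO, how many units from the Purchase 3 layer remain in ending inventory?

8

Sale 1 (738) [FIFO — oldest first]: 102 @ $7.30 + 290 @ $9.45 + 99 @ $9.75 + 247 @ $11.05 = $7,179.70
Ending inventory: 8 @ $11.05 + 225 @ $10.30 = $2,405.90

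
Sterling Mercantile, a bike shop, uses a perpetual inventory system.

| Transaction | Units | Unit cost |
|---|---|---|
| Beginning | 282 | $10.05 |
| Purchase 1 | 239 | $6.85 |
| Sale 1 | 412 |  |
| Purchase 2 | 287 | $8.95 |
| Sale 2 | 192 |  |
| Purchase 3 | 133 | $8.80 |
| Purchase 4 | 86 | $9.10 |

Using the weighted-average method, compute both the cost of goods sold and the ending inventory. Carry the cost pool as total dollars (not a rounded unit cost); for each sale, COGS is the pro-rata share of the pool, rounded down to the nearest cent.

COGS = $5,234.75; ending inventory = $3,758.15

After Beginning: 282 on hand, pool $2,834.10 (≈ $10.0500 each)
After Purchase 1: 521 on hand, pool $4,471.25 (≈ $8.5821 each)
Sale 1, sell 412: 412/521 × $4,471.25 → $3,535.80
After Purchase 2: 396 on hand, pool $3,504.10 (≈ $8.8487 each)
Sale 2, sell 192: 192/396 × $3,504.10 → $1,698.95
After Purchase 3: 337 on hand, pool $2,975.55 (≈ $8.8295 each)
After Purchase 4: 423 on hand, pool $3,758.15 (≈ $8.8845 each)
Total COGS = $3,535.80 + $1,698.95 = $5,234.75
Ending inventory (cost pool remaining) = $3,758.15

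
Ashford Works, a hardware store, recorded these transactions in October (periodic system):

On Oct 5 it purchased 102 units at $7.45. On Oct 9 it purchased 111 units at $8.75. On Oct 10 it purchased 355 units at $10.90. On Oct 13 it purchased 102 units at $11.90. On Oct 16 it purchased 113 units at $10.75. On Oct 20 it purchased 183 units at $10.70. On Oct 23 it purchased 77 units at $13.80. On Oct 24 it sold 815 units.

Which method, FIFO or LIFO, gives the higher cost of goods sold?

FIFO COGS: 102 @ $7.45 + 111 @ $8.75 + 355 @ $10.90 + 102 @ $11.90 + 113 @ $10.75 + 32 @ $10.70 = $8,371.60
LIFO COGS: 77 @ $13.80 + 183 @ $10.70 + 113 @ $10.75 + 102 @ $11.90 + 340 @ $10.90 = $9,155.25

LIFO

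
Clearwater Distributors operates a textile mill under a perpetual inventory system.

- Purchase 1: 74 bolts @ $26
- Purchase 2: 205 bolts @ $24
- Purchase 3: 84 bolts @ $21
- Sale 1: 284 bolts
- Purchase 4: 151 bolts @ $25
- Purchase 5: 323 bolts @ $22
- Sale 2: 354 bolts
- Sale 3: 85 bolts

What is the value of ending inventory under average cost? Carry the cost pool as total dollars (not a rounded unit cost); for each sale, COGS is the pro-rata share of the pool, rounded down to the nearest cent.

After Purchase 1: 74 on hand, pool $1,924.00 (≈ $26.0000 each)
After Purchase 2: 279 on hand, pool $6,844.00 (≈ $24.5305 each)
After Purchase 3: 363 on hand, pool $8,608.00 (≈ $23.7135 each)
Sale 1, sell 284: 284/363 × $8,608.00 → $6,734.63
After Purchase 4: 230 on hand, pool $5,648.37 (≈ $24.5581 each)
After Purchase 5: 553 on hand, pool $12,754.37 (≈ $23.0640 each)
Sale 2, sell 354: 354/553 × $12,754.37 → $8,164.64
Sale 3, sell 85: 85/199 × $4,589.73 → $1,960.43
Total COGS = $6,734.63 + $8,164.64 + $1,960.43 = $16,859.70
Ending inventory (cost pool remaining) = $2,629.30
Check: goods available $19,489.00 = COGS $16,859.70 + ending $2,629.30

Ending inventory = $2,629.30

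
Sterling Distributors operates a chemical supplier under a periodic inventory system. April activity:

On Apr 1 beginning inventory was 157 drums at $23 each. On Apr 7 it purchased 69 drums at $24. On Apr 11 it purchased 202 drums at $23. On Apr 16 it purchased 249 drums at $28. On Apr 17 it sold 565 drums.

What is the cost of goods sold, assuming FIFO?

COGS = $13,749

Apr 17, 565 sold [FIFO — oldest first]: 157 @ $23 + 69 @ $24 + 202 @ $23 + 137 @ $28 = $13,749
Ending inventory: 112 @ $28 = $3,136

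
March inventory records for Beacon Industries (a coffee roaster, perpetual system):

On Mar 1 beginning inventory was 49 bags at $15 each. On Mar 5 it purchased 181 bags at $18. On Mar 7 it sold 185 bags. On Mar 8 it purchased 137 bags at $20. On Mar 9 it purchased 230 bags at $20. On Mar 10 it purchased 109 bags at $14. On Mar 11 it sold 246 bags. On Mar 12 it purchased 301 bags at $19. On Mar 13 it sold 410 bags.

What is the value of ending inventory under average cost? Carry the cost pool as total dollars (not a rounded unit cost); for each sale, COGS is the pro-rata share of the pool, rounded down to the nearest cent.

After Mar 1: 49 on hand, pool $735.00 (≈ $15.0000 each)
After Mar 5: 230 on hand, pool $3,993.00 (≈ $17.3609 each)
Mar 7, sell 185: 185/230 × $3,993.00 → $3,211.76
After Mar 8: 182 on hand, pool $3,521.24 (≈ $19.3475 each)
After Mar 9: 412 on hand, pool $8,121.24 (≈ $19.7117 each)
After Mar 10: 521 on hand, pool $9,647.24 (≈ $18.5168 each)
Mar 11, sell 246: 246/521 × $9,647.24 → $4,555.12
After Mar 12: 576 on hand, pool $10,811.12 (≈ $18.7693 each)
Mar 13, sell 410: 410/576 × $10,811.12 → $7,695.41
Total COGS = $3,211.76 + $4,555.12 + $7,695.41 = $15,462.29
Ending inventory (cost pool remaining) = $3,115.71

Ending inventory = $3,115.71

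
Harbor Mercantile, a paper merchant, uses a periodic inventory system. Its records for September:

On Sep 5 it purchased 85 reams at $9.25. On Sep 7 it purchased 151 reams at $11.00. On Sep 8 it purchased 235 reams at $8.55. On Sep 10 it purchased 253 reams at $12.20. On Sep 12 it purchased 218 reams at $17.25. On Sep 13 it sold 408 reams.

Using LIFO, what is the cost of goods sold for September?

Sep 13, 408 sold [LIFO — newest first]: 218 @ $17.25 + 190 @ $12.20 = $6,078.50
Ending inventory: 85 @ $9.25 + 151 @ $11.00 + 235 @ $8.55 + 63 @ $12.20 = $5,225.10

COGS = $6,078.50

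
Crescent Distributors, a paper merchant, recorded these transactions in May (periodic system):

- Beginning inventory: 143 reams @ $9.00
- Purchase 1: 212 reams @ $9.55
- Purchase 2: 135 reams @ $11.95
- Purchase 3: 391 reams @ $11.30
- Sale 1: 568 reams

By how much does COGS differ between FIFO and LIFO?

FIFO COGS: 143 @ $9.00 + 212 @ $9.55 + 135 @ $11.95 + 78 @ $11.30 = $5,806.25
LIFO COGS: 391 @ $11.30 + 135 @ $11.95 + 42 @ $9.55 = $6,432.65
Difference = |$5,806.25 − $6,432.65| = $626.40

$626.40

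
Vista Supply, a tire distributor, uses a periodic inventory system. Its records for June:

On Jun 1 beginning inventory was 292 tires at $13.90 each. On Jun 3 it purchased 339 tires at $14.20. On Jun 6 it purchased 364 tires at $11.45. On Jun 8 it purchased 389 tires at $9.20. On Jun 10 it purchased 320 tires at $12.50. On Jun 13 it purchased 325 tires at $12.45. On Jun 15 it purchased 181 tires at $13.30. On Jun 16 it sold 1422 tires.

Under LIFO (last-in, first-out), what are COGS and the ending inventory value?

Jun 16, 1422 sold [LIFO — newest first]: 181 @ $13.30 + 325 @ $12.45 + 320 @ $12.50 + 389 @ $9.20 + 207 @ $11.45 = $16,402.50
Ending inventory: 292 @ $13.90 + 339 @ $14.20 + 157 @ $11.45 = $10,670.25

COGS = $16,402.50; ending inventory = $10,670.25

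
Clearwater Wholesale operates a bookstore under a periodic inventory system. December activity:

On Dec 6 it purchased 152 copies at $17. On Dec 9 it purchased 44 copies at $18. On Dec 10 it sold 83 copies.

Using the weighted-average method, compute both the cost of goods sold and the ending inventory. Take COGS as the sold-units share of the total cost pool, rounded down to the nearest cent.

Dec 10, sell 83: 83/196 × $3,376.00 → $1,429.63
Ending inventory (cost pool remaining) = $1,946.37

COGS = $1,429.63; ending inventory = $1,946.37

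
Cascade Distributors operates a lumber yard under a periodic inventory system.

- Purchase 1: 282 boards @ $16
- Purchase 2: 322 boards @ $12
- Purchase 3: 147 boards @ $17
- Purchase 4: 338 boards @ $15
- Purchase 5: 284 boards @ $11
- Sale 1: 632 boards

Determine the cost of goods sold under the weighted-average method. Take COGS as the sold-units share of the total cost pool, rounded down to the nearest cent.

COGS = $8,777.57

Sale 1, sell 632: 632/1373 × $19,069.00 → $8,777.57
Ending inventory (cost pool remaining) = $10,291.43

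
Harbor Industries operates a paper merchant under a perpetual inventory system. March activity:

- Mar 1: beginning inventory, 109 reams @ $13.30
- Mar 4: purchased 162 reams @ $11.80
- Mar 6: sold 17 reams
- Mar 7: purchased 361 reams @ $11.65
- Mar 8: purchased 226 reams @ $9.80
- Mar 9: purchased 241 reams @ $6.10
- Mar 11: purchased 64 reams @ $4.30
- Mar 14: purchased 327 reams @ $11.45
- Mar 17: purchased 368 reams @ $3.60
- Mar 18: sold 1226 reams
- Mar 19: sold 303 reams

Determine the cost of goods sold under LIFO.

COGS = $12,759.60

Mar 6, 17 sold [LIFO — newest first]: 17 @ $11.80 = $200.60
Mar 18, 1226 sold [LIFO — newest first]: 368 @ $3.60 + 327 @ $11.45 + 64 @ $4.30 + 241 @ $6.10 + 226 @ $9.80 = $9,029.05
Mar 19, 303 sold [LIFO — newest first]: 303 @ $11.65 = $3,529.95
Total COGS = $200.60 + $9,029.05 + $3,529.95 = $12,759.60
Ending inventory: 109 @ $13.30 + 145 @ $11.80 + 58 @ $11.65 = $3,836.40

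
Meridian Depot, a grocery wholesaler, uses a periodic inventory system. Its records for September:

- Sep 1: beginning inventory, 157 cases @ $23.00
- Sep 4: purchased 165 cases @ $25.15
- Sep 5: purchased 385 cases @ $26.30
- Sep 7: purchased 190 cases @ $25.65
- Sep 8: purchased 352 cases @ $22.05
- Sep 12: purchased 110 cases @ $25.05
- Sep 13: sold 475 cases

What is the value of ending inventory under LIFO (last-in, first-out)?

Ending inventory = $22,426.30

Sep 13, 475 sold [LIFO — newest first]: 110 @ $25.05 + 352 @ $22.05 + 13 @ $25.65 = $10,850.55
Ending inventory: 157 @ $23.00 + 165 @ $25.15 + 385 @ $26.30 + 177 @ $25.65 = $22,426.30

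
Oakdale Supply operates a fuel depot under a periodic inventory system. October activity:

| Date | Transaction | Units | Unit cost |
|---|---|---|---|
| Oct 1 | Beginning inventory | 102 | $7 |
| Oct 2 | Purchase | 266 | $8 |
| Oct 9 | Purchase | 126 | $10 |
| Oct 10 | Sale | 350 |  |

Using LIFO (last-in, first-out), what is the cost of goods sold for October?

Oct 10, 350 sold [LIFO — newest first]: 126 @ $10 + 224 @ $8 = $3,052
Ending inventory: 102 @ $7 + 42 @ $8 = $1,050

COGS = $3,052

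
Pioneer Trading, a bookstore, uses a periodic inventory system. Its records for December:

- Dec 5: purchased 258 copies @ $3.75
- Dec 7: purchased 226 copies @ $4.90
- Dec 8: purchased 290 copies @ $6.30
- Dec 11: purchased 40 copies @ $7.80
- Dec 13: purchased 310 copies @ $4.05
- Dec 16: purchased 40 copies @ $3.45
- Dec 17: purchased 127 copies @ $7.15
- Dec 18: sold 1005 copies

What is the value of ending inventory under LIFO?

Ending inventory = $1,104.70

Dec 18, 1005 sold [LIFO — newest first]: 127 @ $7.15 + 40 @ $3.45 + 310 @ $4.05 + 40 @ $7.80 + 290 @ $6.30 + 198 @ $4.90 = $5,410.75
Ending inventory: 258 @ $3.75 + 28 @ $4.90 = $1,104.70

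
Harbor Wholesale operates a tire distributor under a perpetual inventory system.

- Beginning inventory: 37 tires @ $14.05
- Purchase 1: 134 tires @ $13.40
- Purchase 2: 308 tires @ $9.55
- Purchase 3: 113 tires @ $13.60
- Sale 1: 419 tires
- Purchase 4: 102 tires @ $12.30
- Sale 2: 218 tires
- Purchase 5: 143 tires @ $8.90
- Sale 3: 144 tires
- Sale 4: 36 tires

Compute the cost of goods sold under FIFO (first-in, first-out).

COGS = $9,142.95

Sale 1 (419) [FIFO — oldest first]: 37 @ $14.05 + 134 @ $13.40 + 248 @ $9.55 = $4,683.85
Sale 2 (218) [FIFO — oldest first]: 60 @ $9.55 + 113 @ $13.60 + 45 @ $12.30 = $2,663.30
Sale 3 (144) [FIFO — oldest first]: 57 @ $12.30 + 87 @ $8.90 = $1,475.40
Sale 4 (36) [FIFO — oldest first]: 36 @ $8.90 = $320.40
Total COGS = $4,683.85 + $2,663.30 + $1,475.40 + $320.40 = $9,142.95
Ending inventory: 20 @ $8.90 = $178.00
Check: goods available $9,320.95 = COGS $9,142.95 + ending $178.00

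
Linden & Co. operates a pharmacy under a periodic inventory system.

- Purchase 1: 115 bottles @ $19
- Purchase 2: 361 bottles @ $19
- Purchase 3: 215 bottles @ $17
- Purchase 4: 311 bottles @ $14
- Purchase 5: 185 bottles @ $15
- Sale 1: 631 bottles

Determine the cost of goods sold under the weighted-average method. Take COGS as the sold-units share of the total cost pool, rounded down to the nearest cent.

Sale 1, sell 631: 631/1187 × $19,828.00 → $10,540.41
Ending inventory (cost pool remaining) = $9,287.59

COGS = $10,540.41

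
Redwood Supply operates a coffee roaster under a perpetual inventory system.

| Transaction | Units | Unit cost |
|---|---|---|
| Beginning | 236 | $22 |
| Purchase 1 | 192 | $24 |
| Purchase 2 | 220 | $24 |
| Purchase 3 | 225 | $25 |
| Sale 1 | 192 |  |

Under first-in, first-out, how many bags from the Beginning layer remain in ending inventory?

44

Sale 1 (192) [FIFO — oldest first]: 192 @ $22 = $4,224
Ending inventory: 44 @ $22 + 192 @ $24 + 220 @ $24 + 225 @ $25 = $16,481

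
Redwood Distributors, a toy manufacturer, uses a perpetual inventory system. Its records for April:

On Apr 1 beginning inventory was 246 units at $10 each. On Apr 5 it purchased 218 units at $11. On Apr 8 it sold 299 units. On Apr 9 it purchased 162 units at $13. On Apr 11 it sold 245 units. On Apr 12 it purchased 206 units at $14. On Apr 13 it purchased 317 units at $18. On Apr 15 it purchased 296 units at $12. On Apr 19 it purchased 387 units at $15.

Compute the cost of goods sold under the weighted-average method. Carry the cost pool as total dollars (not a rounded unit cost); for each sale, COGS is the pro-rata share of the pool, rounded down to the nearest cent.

COGS = $6,002.68

After Apr 1: 246 on hand, pool $2,460.00 (≈ $10.0000 each)
After Apr 5: 464 on hand, pool $4,858.00 (≈ $10.4698 each)
Apr 8, sell 299: 299/464 × $4,858.00 → $3,130.47
After Apr 9: 327 on hand, pool $3,833.53 (≈ $11.7233 each)
Apr 11, sell 245: 245/327 × $3,833.53 → $2,872.21
After Apr 12: 288 on hand, pool $3,845.32 (≈ $13.3518 each)
After Apr 13: 605 on hand, pool $9,551.32 (≈ $15.7873 each)
After Apr 15: 901 on hand, pool $13,103.32 (≈ $14.5431 each)
After Apr 19: 1288 on hand, pool $18,908.32 (≈ $14.6804 each)
Total COGS = $3,130.47 + $2,872.21 = $6,002.68
Ending inventory (cost pool remaining) = $18,908.32
Check: goods available $24,911.00 = COGS $6,002.68 + ending $18,908.32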